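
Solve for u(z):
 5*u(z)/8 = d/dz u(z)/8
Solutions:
 u(z) = C1*exp(5*z)


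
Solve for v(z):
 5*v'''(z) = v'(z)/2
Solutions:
 v(z) = C1 + C2*exp(-sqrt(10)*z/10) + C3*exp(sqrt(10)*z/10)


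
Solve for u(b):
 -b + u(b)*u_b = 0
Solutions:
 u(b) = -sqrt(C1 + b^2)
 u(b) = sqrt(C1 + b^2)


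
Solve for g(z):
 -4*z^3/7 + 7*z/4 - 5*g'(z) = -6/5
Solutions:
 g(z) = C1 - z^4/35 + 7*z^2/40 + 6*z/25


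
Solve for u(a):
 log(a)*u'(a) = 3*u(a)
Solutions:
 u(a) = C1*exp(3*li(a))


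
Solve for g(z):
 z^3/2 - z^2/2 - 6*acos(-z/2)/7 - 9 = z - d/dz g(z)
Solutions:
 g(z) = C1 - z^4/8 + z^3/6 + z^2/2 + 6*z*acos(-z/2)/7 + 9*z + 6*sqrt(4 - z^2)/7


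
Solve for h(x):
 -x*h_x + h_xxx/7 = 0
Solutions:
 h(x) = C1 + Integral(C2*airyai(7^(1/3)*x) + C3*airybi(7^(1/3)*x), x)


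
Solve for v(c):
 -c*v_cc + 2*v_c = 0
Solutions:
 v(c) = C1 + C2*c^3


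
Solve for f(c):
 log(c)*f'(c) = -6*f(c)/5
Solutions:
 f(c) = C1*exp(-6*li(c)/5)


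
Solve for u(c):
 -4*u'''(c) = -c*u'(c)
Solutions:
 u(c) = C1 + Integral(C2*airyai(2^(1/3)*c/2) + C3*airybi(2^(1/3)*c/2), c)


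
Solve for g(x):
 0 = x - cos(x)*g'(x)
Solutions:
 g(x) = C1 + Integral(x/cos(x), x)


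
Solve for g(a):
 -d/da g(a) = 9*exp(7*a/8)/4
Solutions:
 g(a) = C1 - 18*exp(7*a/8)/7


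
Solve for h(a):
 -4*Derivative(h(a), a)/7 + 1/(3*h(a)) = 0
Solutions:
 h(a) = -sqrt(C1 + 42*a)/6
 h(a) = sqrt(C1 + 42*a)/6


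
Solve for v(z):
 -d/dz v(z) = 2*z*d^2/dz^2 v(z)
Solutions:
 v(z) = C1 + C2*sqrt(z)


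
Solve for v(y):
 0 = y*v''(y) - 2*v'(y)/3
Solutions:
 v(y) = C1 + C2*y^(5/3)


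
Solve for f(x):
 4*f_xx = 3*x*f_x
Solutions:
 f(x) = C1 + C2*erfi(sqrt(6)*x/4)


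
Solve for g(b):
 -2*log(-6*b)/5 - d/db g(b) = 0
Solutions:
 g(b) = C1 - 2*b*log(-b)/5 + 2*b*(1 - log(6))/5


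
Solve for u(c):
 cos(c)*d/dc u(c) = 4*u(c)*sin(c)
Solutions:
 u(c) = C1/cos(c)^4


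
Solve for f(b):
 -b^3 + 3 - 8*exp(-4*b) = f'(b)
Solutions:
 f(b) = C1 - b^4/4 + 3*b + 2*exp(-4*b)


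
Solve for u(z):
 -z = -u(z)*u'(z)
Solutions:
 u(z) = -sqrt(C1 + z^2)
 u(z) = sqrt(C1 + z^2)


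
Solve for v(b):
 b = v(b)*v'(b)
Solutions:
 v(b) = -sqrt(C1 + b^2)
 v(b) = sqrt(C1 + b^2)


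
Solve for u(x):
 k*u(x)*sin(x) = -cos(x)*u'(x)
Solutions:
 u(x) = C1*exp(k*log(cos(x)))


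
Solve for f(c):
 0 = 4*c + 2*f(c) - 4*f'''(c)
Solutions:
 f(c) = C3*exp(2^(2/3)*c/2) - 2*c + (C1*sin(2^(2/3)*sqrt(3)*c/4) + C2*cos(2^(2/3)*sqrt(3)*c/4))*exp(-2^(2/3)*c/4)


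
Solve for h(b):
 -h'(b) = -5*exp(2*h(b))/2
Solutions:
 h(b) = log(-sqrt(-1/(C1 + 5*b)))
 h(b) = log(-1/(C1 + 5*b))/2


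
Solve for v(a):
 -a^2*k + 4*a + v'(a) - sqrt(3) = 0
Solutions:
 v(a) = C1 + a^3*k/3 - 2*a^2 + sqrt(3)*a


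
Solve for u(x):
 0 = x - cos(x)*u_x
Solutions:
 u(x) = C1 + Integral(x/cos(x), x)


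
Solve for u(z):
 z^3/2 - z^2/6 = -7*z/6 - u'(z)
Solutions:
 u(z) = C1 - z^4/8 + z^3/18 - 7*z^2/12


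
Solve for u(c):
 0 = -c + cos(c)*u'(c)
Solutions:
 u(c) = C1 + Integral(c/cos(c), c)


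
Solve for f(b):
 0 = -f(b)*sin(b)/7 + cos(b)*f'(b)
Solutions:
 f(b) = C1/cos(b)^(1/7)


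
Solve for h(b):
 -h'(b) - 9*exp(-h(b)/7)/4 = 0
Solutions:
 h(b) = 7*log(C1 - 9*b/28)


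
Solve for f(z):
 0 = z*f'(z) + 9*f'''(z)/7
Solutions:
 f(z) = C1 + Integral(C2*airyai(-21^(1/3)*z/3) + C3*airybi(-21^(1/3)*z/3), z)


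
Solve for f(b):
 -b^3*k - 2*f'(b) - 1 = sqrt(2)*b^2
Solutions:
 f(b) = C1 - b^4*k/8 - sqrt(2)*b^3/6 - b/2


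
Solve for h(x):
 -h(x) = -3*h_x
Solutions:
 h(x) = C1*exp(x/3)


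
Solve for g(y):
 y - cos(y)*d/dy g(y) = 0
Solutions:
 g(y) = C1 + Integral(y/cos(y), y)


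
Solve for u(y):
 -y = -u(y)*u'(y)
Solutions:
 u(y) = -sqrt(C1 + y^2)
 u(y) = sqrt(C1 + y^2)


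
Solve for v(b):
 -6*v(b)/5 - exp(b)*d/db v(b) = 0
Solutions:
 v(b) = C1*exp(6*exp(-b)/5)


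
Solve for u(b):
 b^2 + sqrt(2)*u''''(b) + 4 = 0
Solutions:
 u(b) = C1 + C2*b + C3*b^2 + C4*b^3 - sqrt(2)*b^6/720 - sqrt(2)*b^4/12


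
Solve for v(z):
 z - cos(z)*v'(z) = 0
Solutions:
 v(z) = C1 + Integral(z/cos(z), z)


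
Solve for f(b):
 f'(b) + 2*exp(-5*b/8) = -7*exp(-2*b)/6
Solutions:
 f(b) = C1 + 7*exp(-2*b)/12 + 16*exp(-5*b/8)/5


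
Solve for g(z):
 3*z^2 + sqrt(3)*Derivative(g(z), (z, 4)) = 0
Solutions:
 g(z) = C1 + C2*z + C3*z^2 + C4*z^3 - sqrt(3)*z^6/360


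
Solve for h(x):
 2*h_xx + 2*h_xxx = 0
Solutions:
 h(x) = C1 + C2*x + C3*exp(-x)


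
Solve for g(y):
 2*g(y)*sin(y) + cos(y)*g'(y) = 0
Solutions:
 g(y) = C1*cos(y)^2


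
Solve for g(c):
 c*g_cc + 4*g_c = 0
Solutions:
 g(c) = C1 + C2/c^3


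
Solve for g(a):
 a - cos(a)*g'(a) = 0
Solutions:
 g(a) = C1 + Integral(a/cos(a), a)


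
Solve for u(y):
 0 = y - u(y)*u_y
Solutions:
 u(y) = -sqrt(C1 + y^2)
 u(y) = sqrt(C1 + y^2)


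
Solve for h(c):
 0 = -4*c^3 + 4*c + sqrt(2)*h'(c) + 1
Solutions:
 h(c) = C1 + sqrt(2)*c^4/2 - sqrt(2)*c^2 - sqrt(2)*c/2


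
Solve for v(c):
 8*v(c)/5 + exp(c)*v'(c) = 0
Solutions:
 v(c) = C1*exp(8*exp(-c)/5)


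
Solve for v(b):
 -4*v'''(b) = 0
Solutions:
 v(b) = C1 + C2*b + C3*b^2


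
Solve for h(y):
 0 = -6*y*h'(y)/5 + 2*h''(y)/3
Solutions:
 h(y) = C1 + C2*erfi(3*sqrt(10)*y/10)


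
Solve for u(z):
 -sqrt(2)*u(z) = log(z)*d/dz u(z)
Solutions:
 u(z) = C1*exp(-sqrt(2)*li(z))


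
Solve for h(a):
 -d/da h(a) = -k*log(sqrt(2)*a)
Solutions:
 h(a) = C1 + a*k*log(a) - a*k + a*k*log(2)/2


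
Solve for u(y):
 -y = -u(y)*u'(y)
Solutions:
 u(y) = -sqrt(C1 + y^2)
 u(y) = sqrt(C1 + y^2)


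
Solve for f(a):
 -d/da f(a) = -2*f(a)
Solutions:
 f(a) = C1*exp(2*a)


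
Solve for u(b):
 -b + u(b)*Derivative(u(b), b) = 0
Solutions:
 u(b) = -sqrt(C1 + b^2)
 u(b) = sqrt(C1 + b^2)


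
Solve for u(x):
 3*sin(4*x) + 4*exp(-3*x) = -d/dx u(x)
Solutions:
 u(x) = C1 + 3*cos(4*x)/4 + 4*exp(-3*x)/3


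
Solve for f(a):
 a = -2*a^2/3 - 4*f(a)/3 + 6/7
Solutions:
 f(a) = -a^2/2 - 3*a/4 + 9/14


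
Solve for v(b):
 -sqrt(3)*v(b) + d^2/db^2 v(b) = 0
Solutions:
 v(b) = C1*exp(-3^(1/4)*b) + C2*exp(3^(1/4)*b)


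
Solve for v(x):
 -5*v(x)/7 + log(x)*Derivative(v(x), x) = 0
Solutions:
 v(x) = C1*exp(5*li(x)/7)


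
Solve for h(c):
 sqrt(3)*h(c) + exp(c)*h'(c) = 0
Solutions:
 h(c) = C1*exp(sqrt(3)*exp(-c))


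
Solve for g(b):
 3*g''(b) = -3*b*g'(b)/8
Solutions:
 g(b) = C1 + C2*erf(b/4)


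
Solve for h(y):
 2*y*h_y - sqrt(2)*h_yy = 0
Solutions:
 h(y) = C1 + C2*erfi(2^(3/4)*y/2)


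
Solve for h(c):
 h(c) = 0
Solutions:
 h(c) = 0


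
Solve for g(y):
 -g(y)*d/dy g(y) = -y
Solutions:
 g(y) = -sqrt(C1 + y^2)
 g(y) = sqrt(C1 + y^2)


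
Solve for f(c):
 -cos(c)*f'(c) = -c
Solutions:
 f(c) = C1 + Integral(c/cos(c), c)


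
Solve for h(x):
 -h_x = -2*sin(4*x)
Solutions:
 h(x) = C1 - cos(4*x)/2


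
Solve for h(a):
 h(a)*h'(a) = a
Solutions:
 h(a) = -sqrt(C1 + a^2)
 h(a) = sqrt(C1 + a^2)


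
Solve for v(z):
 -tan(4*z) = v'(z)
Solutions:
 v(z) = C1 + log(cos(4*z))/4


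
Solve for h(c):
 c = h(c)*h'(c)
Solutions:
 h(c) = -sqrt(C1 + c^2)
 h(c) = sqrt(C1 + c^2)


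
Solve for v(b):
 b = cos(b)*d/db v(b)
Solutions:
 v(b) = C1 + Integral(b/cos(b), b)


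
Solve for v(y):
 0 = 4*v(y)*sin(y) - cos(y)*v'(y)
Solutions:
 v(y) = C1/cos(y)^4


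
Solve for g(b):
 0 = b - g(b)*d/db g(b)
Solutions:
 g(b) = -sqrt(C1 + b^2)
 g(b) = sqrt(C1 + b^2)


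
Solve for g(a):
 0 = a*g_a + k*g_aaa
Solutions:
 g(a) = C1 + Integral(C2*airyai(a*(-1/k)^(1/3)) + C3*airybi(a*(-1/k)^(1/3)), a)


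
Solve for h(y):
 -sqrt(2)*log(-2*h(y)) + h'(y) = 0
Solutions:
 -sqrt(2)*Integral(1/(log(-_y) + log(2)), (_y, h(y)))/2 = C1 - y


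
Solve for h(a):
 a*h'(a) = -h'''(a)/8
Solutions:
 h(a) = C1 + Integral(C2*airyai(-2*a) + C3*airybi(-2*a), a)


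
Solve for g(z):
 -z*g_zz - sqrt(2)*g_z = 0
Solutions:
 g(z) = C1 + C2*z^(1 - sqrt(2))


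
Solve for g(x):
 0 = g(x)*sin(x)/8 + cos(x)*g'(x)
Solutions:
 g(x) = C1*cos(x)^(1/8)


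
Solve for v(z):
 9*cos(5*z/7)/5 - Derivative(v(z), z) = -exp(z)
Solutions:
 v(z) = C1 + exp(z) + 63*sin(5*z/7)/25


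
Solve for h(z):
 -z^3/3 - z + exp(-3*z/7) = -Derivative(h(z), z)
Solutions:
 h(z) = C1 + z^4/12 + z^2/2 + 7*exp(-3*z/7)/3


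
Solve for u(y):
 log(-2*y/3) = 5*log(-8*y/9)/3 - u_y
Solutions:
 u(y) = C1 + 2*y*log(-y)/3 + y*(-7*log(3)/3 - 2/3 + 4*log(2))


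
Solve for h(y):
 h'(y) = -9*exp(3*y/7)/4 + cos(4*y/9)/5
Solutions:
 h(y) = C1 - 21*exp(3*y/7)/4 + 9*sin(4*y/9)/20


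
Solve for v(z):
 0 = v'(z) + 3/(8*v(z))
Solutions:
 v(z) = -sqrt(C1 - 3*z)/2
 v(z) = sqrt(C1 - 3*z)/2


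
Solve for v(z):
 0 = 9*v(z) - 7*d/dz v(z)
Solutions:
 v(z) = C1*exp(9*z/7)


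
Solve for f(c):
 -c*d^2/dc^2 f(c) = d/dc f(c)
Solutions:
 f(c) = C1 + C2*log(c)


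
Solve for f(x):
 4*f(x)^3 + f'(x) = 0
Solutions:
 f(x) = -sqrt(2)*sqrt(-1/(C1 - 4*x))/2
 f(x) = sqrt(2)*sqrt(-1/(C1 - 4*x))/2


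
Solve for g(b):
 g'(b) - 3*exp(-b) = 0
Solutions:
 g(b) = C1 - 3*exp(-b)


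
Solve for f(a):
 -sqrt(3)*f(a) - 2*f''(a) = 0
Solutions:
 f(a) = C1*sin(sqrt(2)*3^(1/4)*a/2) + C2*cos(sqrt(2)*3^(1/4)*a/2)


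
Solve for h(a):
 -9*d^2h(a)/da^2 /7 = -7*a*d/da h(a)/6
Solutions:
 h(a) = C1 + C2*erfi(7*sqrt(3)*a/18)


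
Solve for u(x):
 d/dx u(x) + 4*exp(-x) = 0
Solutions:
 u(x) = C1 + 4*exp(-x)


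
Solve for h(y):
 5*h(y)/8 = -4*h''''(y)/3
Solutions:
 h(y) = (C1*sin(30^(1/4)*y/4) + C2*cos(30^(1/4)*y/4))*exp(-30^(1/4)*y/4) + (C3*sin(30^(1/4)*y/4) + C4*cos(30^(1/4)*y/4))*exp(30^(1/4)*y/4)


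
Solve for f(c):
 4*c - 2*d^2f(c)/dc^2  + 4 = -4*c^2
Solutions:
 f(c) = C1 + C2*c + c^4/6 + c^3/3 + c^2


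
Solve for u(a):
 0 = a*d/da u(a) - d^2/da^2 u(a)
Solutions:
 u(a) = C1 + C2*erfi(sqrt(2)*a/2)


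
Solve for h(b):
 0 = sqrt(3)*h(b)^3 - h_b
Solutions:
 h(b) = -sqrt(2)*sqrt(-1/(C1 + sqrt(3)*b))/2
 h(b) = sqrt(2)*sqrt(-1/(C1 + sqrt(3)*b))/2


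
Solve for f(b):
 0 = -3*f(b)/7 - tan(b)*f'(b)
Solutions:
 f(b) = C1/sin(b)^(3/7)


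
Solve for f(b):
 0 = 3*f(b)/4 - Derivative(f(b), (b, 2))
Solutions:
 f(b) = C1*exp(-sqrt(3)*b/2) + C2*exp(sqrt(3)*b/2)


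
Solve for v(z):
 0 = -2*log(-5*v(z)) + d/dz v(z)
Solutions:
 -Integral(1/(log(-_y) + log(5)), (_y, v(z)))/2 = C1 - z


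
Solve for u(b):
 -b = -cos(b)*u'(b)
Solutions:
 u(b) = C1 + Integral(b/cos(b), b)


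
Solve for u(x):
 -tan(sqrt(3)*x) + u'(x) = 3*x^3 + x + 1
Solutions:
 u(x) = C1 + 3*x^4/4 + x^2/2 + x - sqrt(3)*log(cos(sqrt(3)*x))/3


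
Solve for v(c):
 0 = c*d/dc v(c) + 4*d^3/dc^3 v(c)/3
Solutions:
 v(c) = C1 + Integral(C2*airyai(-6^(1/3)*c/2) + C3*airybi(-6^(1/3)*c/2), c)


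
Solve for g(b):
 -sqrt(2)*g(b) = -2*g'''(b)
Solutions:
 g(b) = C3*exp(2^(5/6)*b/2) + (C1*sin(2^(5/6)*sqrt(3)*b/4) + C2*cos(2^(5/6)*sqrt(3)*b/4))*exp(-2^(5/6)*b/4)


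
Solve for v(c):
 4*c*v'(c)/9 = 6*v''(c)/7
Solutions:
 v(c) = C1 + C2*erfi(sqrt(21)*c/9)


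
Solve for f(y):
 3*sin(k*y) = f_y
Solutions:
 f(y) = C1 - 3*cos(k*y)/k


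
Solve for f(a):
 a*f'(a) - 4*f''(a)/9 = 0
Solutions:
 f(a) = C1 + C2*erfi(3*sqrt(2)*a/4)


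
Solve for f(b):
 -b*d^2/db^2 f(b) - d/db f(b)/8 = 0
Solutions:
 f(b) = C1 + C2*b^(7/8)


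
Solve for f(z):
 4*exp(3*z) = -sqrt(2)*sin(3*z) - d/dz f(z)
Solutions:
 f(z) = C1 - 4*exp(3*z)/3 + sqrt(2)*cos(3*z)/3


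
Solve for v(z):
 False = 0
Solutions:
 v(z) = C1 - 6*z*acos(-z/2)/7 + zoo*z - 6*sqrt(4 - z^2)/7


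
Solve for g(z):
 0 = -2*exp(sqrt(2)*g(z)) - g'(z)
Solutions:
 g(z) = sqrt(2)*(2*log(1/(C1 + 2*z)) - log(2))/4


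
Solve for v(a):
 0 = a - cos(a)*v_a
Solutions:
 v(a) = C1 + Integral(a/cos(a), a)


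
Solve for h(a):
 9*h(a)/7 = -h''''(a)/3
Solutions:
 h(a) = (C1*sin(sqrt(2)*21^(3/4)*a/14) + C2*cos(sqrt(2)*21^(3/4)*a/14))*exp(-sqrt(2)*21^(3/4)*a/14) + (C3*sin(sqrt(2)*21^(3/4)*a/14) + C4*cos(sqrt(2)*21^(3/4)*a/14))*exp(sqrt(2)*21^(3/4)*a/14)


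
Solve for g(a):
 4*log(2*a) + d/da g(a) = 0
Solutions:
 g(a) = C1 - 4*a*log(a) - a*log(16) + 4*a


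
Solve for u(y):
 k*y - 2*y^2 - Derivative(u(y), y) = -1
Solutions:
 u(y) = C1 + k*y^2/2 - 2*y^3/3 + y


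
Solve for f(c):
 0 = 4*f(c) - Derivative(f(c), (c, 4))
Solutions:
 f(c) = C1*exp(-sqrt(2)*c) + C2*exp(sqrt(2)*c) + C3*sin(sqrt(2)*c) + C4*cos(sqrt(2)*c)


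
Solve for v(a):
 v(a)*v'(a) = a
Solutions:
 v(a) = -sqrt(C1 + a^2)
 v(a) = sqrt(C1 + a^2)


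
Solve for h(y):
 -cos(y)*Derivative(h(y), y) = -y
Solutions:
 h(y) = C1 + Integral(y/cos(y), y)


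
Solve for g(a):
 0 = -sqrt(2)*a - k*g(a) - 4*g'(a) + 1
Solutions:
 g(a) = C1*exp(-a*k/4) - sqrt(2)*a/k + 1/k + 4*sqrt(2)/k^2


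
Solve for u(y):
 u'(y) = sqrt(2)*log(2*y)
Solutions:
 u(y) = C1 + sqrt(2)*y*log(y) - sqrt(2)*y + sqrt(2)*y*log(2)


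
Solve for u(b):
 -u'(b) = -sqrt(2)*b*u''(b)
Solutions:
 u(b) = C1 + C2*b^(sqrt(2)/2 + 1)


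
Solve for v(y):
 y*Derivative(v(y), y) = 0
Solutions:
 v(y) = C1


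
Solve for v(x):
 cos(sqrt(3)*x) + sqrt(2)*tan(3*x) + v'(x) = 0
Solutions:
 v(x) = C1 + sqrt(2)*log(cos(3*x))/3 - sqrt(3)*sin(sqrt(3)*x)/3


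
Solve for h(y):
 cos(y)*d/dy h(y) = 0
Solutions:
 h(y) = C1


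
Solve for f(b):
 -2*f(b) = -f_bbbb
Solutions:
 f(b) = C1*exp(-2^(1/4)*b) + C2*exp(2^(1/4)*b) + C3*sin(2^(1/4)*b) + C4*cos(2^(1/4)*b)


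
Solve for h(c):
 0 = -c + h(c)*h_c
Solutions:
 h(c) = -sqrt(C1 + c^2)
 h(c) = sqrt(C1 + c^2)


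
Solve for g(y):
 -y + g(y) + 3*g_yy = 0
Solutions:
 g(y) = C1*sin(sqrt(3)*y/3) + C2*cos(sqrt(3)*y/3) + y


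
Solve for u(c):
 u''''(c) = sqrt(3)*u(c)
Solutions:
 u(c) = C1*exp(-3^(1/8)*c) + C2*exp(3^(1/8)*c) + C3*sin(3^(1/8)*c) + C4*cos(3^(1/8)*c)


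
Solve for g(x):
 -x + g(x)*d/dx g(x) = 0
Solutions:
 g(x) = -sqrt(C1 + x^2)
 g(x) = sqrt(C1 + x^2)


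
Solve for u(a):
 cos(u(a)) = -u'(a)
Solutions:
 u(a) = pi - asin((C1 + exp(2*a))/(C1 - exp(2*a)))
 u(a) = asin((C1 + exp(2*a))/(C1 - exp(2*a)))


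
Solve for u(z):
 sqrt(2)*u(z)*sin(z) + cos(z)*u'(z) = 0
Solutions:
 u(z) = C1*cos(z)^(sqrt(2))


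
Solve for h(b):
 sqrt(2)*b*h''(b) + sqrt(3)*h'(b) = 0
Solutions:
 h(b) = C1 + C2*b^(1 - sqrt(6)/2)


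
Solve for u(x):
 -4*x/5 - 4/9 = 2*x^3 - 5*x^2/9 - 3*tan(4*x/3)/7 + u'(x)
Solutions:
 u(x) = C1 - x^4/2 + 5*x^3/27 - 2*x^2/5 - 4*x/9 - 9*log(cos(4*x/3))/28


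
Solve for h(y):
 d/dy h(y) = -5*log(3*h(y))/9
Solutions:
 9*Integral(1/(log(_y) + log(3)), (_y, h(y)))/5 = C1 - y


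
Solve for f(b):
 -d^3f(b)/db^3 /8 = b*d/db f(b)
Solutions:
 f(b) = C1 + Integral(C2*airyai(-2*b) + C3*airybi(-2*b), b)


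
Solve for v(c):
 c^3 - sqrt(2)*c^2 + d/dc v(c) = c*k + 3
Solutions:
 v(c) = C1 - c^4/4 + sqrt(2)*c^3/3 + c^2*k/2 + 3*c


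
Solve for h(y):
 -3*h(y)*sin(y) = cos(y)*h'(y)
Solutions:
 h(y) = C1*cos(y)^3


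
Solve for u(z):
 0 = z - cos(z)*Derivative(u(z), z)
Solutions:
 u(z) = C1 + Integral(z/cos(z), z)


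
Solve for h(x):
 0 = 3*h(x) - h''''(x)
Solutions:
 h(x) = C1*exp(-3^(1/4)*x) + C2*exp(3^(1/4)*x) + C3*sin(3^(1/4)*x) + C4*cos(3^(1/4)*x)


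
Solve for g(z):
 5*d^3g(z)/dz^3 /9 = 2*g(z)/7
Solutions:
 g(z) = C3*exp(18^(1/3)*35^(2/3)*z/35) + (C1*sin(3*2^(1/3)*3^(1/6)*35^(2/3)*z/70) + C2*cos(3*2^(1/3)*3^(1/6)*35^(2/3)*z/70))*exp(-18^(1/3)*35^(2/3)*z/70)


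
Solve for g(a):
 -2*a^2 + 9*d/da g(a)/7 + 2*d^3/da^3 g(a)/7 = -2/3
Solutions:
 g(a) = C1 + C2*sin(3*sqrt(2)*a/2) + C3*cos(3*sqrt(2)*a/2) + 14*a^3/27 - 98*a/81


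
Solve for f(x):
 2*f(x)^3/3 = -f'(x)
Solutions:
 f(x) = -sqrt(6)*sqrt(-1/(C1 - 2*x))/2
 f(x) = sqrt(6)*sqrt(-1/(C1 - 2*x))/2


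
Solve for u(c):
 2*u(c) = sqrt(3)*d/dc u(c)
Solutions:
 u(c) = C1*exp(2*sqrt(3)*c/3)


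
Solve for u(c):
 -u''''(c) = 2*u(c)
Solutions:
 u(c) = (C1*sin(2^(3/4)*c/2) + C2*cos(2^(3/4)*c/2))*exp(-2^(3/4)*c/2) + (C3*sin(2^(3/4)*c/2) + C4*cos(2^(3/4)*c/2))*exp(2^(3/4)*c/2)


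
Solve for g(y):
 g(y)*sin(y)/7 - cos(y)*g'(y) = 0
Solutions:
 g(y) = C1/cos(y)^(1/7)


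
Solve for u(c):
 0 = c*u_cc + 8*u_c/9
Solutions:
 u(c) = C1 + C2*c^(1/9)


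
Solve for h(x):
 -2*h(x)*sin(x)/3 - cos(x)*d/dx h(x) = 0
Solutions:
 h(x) = C1*cos(x)^(2/3)


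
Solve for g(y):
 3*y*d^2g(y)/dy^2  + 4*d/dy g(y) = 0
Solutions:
 g(y) = C1 + C2/y^(1/3)


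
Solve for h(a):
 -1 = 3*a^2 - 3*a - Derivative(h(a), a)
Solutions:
 h(a) = C1 + a^3 - 3*a^2/2 + a


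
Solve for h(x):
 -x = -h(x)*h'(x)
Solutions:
 h(x) = -sqrt(C1 + x^2)
 h(x) = sqrt(C1 + x^2)


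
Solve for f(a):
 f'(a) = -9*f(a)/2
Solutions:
 f(a) = C1*exp(-9*a/2)


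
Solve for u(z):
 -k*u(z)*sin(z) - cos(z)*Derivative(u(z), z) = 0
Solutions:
 u(z) = C1*exp(k*log(cos(z)))


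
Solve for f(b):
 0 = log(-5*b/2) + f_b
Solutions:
 f(b) = C1 - b*log(-b) + b*(-log(5) + log(2) + 1)


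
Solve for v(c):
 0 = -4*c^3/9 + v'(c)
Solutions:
 v(c) = C1 + c^4/9


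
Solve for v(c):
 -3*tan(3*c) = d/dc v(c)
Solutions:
 v(c) = C1 + log(cos(3*c))


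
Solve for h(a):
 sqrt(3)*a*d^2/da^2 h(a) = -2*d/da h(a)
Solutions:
 h(a) = C1 + C2*a^(1 - 2*sqrt(3)/3)


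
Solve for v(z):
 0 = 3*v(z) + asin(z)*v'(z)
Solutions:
 v(z) = C1*exp(-3*Integral(1/asin(z), z))


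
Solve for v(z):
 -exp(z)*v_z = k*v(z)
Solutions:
 v(z) = C1*exp(k*exp(-z))


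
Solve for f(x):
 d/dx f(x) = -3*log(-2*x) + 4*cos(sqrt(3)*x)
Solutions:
 f(x) = C1 - 3*x*log(-x) - 3*x*log(2) + 3*x + 4*sqrt(3)*sin(sqrt(3)*x)/3


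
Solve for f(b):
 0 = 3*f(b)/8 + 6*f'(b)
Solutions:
 f(b) = C1*exp(-b/16)


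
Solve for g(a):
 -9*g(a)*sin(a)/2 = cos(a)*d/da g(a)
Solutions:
 g(a) = C1*cos(a)^(9/2)


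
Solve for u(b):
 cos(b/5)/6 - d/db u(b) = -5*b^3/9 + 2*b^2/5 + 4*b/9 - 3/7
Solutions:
 u(b) = C1 + 5*b^4/36 - 2*b^3/15 - 2*b^2/9 + 3*b/7 + 5*sin(b/5)/6


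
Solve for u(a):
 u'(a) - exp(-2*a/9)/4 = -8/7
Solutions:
 u(a) = C1 - 8*a/7 - 9*exp(-2*a/9)/8


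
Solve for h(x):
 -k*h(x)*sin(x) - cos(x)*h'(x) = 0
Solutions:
 h(x) = C1*exp(k*log(cos(x)))


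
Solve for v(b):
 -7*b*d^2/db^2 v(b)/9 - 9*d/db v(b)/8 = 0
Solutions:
 v(b) = C1 + C2/b^(25/56)


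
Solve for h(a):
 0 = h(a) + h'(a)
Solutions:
 h(a) = C1*exp(-a)


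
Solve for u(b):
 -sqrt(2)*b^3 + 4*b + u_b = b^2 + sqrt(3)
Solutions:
 u(b) = C1 + sqrt(2)*b^4/4 + b^3/3 - 2*b^2 + sqrt(3)*b


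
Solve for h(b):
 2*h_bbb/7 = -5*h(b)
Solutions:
 h(b) = C3*exp(-2^(2/3)*35^(1/3)*b/2) + (C1*sin(2^(2/3)*sqrt(3)*35^(1/3)*b/4) + C2*cos(2^(2/3)*sqrt(3)*35^(1/3)*b/4))*exp(2^(2/3)*35^(1/3)*b/4)


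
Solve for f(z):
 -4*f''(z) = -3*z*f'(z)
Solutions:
 f(z) = C1 + C2*erfi(sqrt(6)*z/4)


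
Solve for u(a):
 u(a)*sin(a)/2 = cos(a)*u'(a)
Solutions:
 u(a) = C1/sqrt(cos(a))


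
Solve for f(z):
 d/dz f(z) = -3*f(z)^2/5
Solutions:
 f(z) = 5/(C1 + 3*z)


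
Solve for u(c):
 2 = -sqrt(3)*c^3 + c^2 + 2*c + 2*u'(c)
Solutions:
 u(c) = C1 + sqrt(3)*c^4/8 - c^3/6 - c^2/2 + c


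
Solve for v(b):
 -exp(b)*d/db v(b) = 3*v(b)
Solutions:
 v(b) = C1*exp(3*exp(-b))


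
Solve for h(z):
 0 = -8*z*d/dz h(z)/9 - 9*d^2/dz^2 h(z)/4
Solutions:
 h(z) = C1 + C2*erf(4*z/9)


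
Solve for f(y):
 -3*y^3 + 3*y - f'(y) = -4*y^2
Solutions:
 f(y) = C1 - 3*y^4/4 + 4*y^3/3 + 3*y^2/2


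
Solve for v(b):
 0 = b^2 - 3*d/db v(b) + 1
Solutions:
 v(b) = C1 + b^3/9 + b/3


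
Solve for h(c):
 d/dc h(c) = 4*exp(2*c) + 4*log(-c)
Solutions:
 h(c) = C1 + 4*c*log(-c) - 4*c + 2*exp(2*c)


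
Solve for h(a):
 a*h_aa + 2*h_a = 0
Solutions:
 h(a) = C1 + C2/a


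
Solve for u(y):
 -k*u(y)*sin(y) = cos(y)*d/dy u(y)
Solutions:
 u(y) = C1*exp(k*log(cos(y)))


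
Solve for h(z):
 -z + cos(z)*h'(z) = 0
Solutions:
 h(z) = C1 + Integral(z/cos(z), z)


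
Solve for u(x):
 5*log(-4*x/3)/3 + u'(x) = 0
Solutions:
 u(x) = C1 - 5*x*log(-x)/3 + 5*x*(-2*log(2) + 1 + log(3))/3


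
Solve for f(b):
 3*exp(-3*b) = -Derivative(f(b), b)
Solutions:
 f(b) = C1 + exp(-3*b)


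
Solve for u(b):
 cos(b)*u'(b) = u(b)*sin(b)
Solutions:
 u(b) = C1/cos(b)


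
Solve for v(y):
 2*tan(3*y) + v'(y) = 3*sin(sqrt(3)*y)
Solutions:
 v(y) = C1 + 2*log(cos(3*y))/3 - sqrt(3)*cos(sqrt(3)*y)


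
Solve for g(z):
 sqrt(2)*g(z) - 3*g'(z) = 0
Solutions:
 g(z) = C1*exp(sqrt(2)*z/3)


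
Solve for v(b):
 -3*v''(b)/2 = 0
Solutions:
 v(b) = C1 + C2*b


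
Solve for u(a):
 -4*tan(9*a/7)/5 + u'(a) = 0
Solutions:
 u(a) = C1 - 28*log(cos(9*a/7))/45


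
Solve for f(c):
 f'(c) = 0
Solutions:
 f(c) = C1


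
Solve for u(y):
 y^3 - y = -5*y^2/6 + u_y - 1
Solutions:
 u(y) = C1 + y^4/4 + 5*y^3/18 - y^2/2 + y


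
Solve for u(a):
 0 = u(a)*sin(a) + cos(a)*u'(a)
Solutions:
 u(a) = C1*cos(a)


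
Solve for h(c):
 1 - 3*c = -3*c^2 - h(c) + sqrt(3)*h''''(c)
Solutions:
 h(c) = C1*exp(-3^(7/8)*c/3) + C2*exp(3^(7/8)*c/3) + C3*sin(3^(7/8)*c/3) + C4*cos(3^(7/8)*c/3) - 3*c^2 + 3*c - 1


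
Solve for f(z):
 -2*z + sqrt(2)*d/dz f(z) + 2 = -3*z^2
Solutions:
 f(z) = C1 - sqrt(2)*z^3/2 + sqrt(2)*z^2/2 - sqrt(2)*z


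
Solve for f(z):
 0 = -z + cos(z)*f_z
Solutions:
 f(z) = C1 + Integral(z/cos(z), z)


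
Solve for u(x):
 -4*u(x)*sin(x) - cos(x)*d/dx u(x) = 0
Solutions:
 u(x) = C1*cos(x)^4


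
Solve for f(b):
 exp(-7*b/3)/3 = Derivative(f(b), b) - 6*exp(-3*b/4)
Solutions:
 f(b) = C1 - exp(-7*b/3)/7 - 8*exp(-3*b/4)


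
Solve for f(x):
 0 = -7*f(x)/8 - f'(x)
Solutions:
 f(x) = C1*exp(-7*x/8)


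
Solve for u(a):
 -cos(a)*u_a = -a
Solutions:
 u(a) = C1 + Integral(a/cos(a), a)


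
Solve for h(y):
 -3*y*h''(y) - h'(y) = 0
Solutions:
 h(y) = C1 + C2*y^(2/3)


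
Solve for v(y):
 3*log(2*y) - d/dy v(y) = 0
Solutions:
 v(y) = C1 + 3*y*log(y) - 3*y + y*log(8)


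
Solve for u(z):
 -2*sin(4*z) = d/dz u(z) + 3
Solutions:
 u(z) = C1 - 3*z + cos(4*z)/2


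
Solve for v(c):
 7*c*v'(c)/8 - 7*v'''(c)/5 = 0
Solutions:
 v(c) = C1 + Integral(C2*airyai(5^(1/3)*c/2) + C3*airybi(5^(1/3)*c/2), c)


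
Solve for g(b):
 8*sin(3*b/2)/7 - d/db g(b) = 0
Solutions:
 g(b) = C1 - 16*cos(3*b/2)/21


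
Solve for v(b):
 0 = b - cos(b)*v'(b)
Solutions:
 v(b) = C1 + Integral(b/cos(b), b)


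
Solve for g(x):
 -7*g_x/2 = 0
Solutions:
 g(x) = C1


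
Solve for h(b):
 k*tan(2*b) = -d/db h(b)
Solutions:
 h(b) = C1 + k*log(cos(2*b))/2


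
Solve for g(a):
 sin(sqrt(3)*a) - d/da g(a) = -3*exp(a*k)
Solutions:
 g(a) = C1 - sqrt(3)*cos(sqrt(3)*a)/3 + 3*exp(a*k)/k


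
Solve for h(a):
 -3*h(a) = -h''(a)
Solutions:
 h(a) = C1*exp(-sqrt(3)*a) + C2*exp(sqrt(3)*a)


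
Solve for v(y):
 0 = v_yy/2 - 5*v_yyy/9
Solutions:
 v(y) = C1 + C2*y + C3*exp(9*y/10)


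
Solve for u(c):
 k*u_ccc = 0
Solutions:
 u(c) = C1 + C2*c + C3*c^2


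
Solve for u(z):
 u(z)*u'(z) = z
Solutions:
 u(z) = -sqrt(C1 + z^2)
 u(z) = sqrt(C1 + z^2)


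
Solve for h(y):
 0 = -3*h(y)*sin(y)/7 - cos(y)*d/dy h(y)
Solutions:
 h(y) = C1*cos(y)^(3/7)


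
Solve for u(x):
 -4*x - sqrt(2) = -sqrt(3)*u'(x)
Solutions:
 u(x) = C1 + 2*sqrt(3)*x^2/3 + sqrt(6)*x/3


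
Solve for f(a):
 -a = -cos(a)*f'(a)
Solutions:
 f(a) = C1 + Integral(a/cos(a), a)


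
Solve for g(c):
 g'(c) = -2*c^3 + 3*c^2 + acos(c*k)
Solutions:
 g(c) = C1 - c^4/2 + c^3 + Piecewise((c*acos(c*k) - sqrt(-c^2*k^2 + 1)/k, Ne(k, 0)), (pi*c/2, True))


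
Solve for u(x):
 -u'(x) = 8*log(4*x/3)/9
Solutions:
 u(x) = C1 - 8*x*log(x)/9 - 16*x*log(2)/9 + 8*x/9 + 8*x*log(3)/9


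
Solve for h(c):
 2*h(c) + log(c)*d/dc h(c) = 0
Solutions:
 h(c) = C1*exp(-2*li(c))


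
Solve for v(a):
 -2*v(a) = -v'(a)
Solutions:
 v(a) = C1*exp(2*a)


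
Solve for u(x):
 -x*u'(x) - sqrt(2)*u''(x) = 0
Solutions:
 u(x) = C1 + C2*erf(2^(1/4)*x/2)


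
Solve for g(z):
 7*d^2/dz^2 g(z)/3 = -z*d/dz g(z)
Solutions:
 g(z) = C1 + C2*erf(sqrt(42)*z/14)


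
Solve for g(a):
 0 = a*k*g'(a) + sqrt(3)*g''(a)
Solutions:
 g(a) = Piecewise((-sqrt(2)*3^(1/4)*sqrt(pi)*C1*erf(sqrt(2)*3^(3/4)*a*sqrt(k)/6)/(2*sqrt(k)) - C2, (k > 0) | (k < 0)), (-C1*a - C2, True))


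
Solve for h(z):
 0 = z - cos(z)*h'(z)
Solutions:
 h(z) = C1 + Integral(z/cos(z), z)


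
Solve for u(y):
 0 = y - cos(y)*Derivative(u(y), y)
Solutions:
 u(y) = C1 + Integral(y/cos(y), y)


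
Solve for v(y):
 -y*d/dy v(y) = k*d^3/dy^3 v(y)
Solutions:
 v(y) = C1 + Integral(C2*airyai(y*(-1/k)^(1/3)) + C3*airybi(y*(-1/k)^(1/3)), y)


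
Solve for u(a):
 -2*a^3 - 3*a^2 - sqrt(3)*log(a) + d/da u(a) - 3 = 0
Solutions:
 u(a) = C1 + a^4/2 + a^3 + sqrt(3)*a*log(a) - sqrt(3)*a + 3*a


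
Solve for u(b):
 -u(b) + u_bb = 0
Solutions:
 u(b) = C1*exp(-b) + C2*exp(b)


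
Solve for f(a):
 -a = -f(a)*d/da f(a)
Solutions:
 f(a) = -sqrt(C1 + a^2)
 f(a) = sqrt(C1 + a^2)


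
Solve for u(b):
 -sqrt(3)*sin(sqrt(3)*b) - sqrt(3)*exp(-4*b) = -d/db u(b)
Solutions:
 u(b) = C1 - cos(sqrt(3)*b) - sqrt(3)*exp(-4*b)/4


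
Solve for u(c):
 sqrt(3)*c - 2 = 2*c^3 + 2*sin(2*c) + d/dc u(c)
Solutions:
 u(c) = C1 - c^4/2 + sqrt(3)*c^2/2 - 2*c + cos(2*c)


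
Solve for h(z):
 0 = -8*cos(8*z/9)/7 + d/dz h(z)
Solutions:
 h(z) = C1 + 9*sin(8*z/9)/7


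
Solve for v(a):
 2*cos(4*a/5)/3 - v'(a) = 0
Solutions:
 v(a) = C1 + 5*sin(4*a/5)/6


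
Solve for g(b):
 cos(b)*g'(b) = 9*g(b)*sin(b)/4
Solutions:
 g(b) = C1/cos(b)^(9/4)


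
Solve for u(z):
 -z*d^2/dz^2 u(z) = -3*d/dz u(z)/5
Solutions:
 u(z) = C1 + C2*z^(8/5)


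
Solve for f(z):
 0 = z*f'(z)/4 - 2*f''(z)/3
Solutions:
 f(z) = C1 + C2*erfi(sqrt(3)*z/4)


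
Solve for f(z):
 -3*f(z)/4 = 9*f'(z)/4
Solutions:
 f(z) = C1*exp(-z/3)


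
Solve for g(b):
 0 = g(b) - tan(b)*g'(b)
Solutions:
 g(b) = C1*sin(b)


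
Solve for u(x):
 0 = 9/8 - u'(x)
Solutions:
 u(x) = C1 + 9*x/8


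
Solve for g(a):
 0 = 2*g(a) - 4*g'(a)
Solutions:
 g(a) = C1*exp(a/2)


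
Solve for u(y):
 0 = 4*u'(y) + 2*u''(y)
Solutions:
 u(y) = C1 + C2*exp(-2*y)


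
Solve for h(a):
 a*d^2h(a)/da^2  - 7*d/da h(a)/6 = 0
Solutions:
 h(a) = C1 + C2*a^(13/6)


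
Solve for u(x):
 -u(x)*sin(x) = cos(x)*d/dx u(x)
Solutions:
 u(x) = C1*cos(x)


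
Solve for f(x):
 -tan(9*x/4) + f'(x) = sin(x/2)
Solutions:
 f(x) = C1 - 4*log(cos(9*x/4))/9 - 2*cos(x/2)


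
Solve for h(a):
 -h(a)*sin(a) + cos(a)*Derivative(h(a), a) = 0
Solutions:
 h(a) = C1/cos(a)


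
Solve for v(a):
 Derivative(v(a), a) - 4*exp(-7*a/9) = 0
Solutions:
 v(a) = C1 - 36*exp(-7*a/9)/7


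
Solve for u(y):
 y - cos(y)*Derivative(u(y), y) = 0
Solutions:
 u(y) = C1 + Integral(y/cos(y), y)


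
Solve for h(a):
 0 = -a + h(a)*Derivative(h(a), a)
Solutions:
 h(a) = -sqrt(C1 + a^2)
 h(a) = sqrt(C1 + a^2)


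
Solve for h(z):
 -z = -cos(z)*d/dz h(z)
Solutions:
 h(z) = C1 + Integral(z/cos(z), z)


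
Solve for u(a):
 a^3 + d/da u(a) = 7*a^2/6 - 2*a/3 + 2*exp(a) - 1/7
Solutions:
 u(a) = C1 - a^4/4 + 7*a^3/18 - a^2/3 - a/7 + 2*exp(a)


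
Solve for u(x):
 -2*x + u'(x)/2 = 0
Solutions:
 u(x) = C1 + 2*x^2


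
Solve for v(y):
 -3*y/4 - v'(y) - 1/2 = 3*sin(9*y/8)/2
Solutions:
 v(y) = C1 - 3*y^2/8 - y/2 + 4*cos(9*y/8)/3


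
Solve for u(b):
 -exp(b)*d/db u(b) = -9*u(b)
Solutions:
 u(b) = C1*exp(-9*exp(-b))


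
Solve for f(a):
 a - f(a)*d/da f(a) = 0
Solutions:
 f(a) = -sqrt(C1 + a^2)
 f(a) = sqrt(C1 + a^2)


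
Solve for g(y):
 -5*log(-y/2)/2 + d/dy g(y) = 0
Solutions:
 g(y) = C1 + 5*y*log(-y)/2 + 5*y*(-1 - log(2))/2


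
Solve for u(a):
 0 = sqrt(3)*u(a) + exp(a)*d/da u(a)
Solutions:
 u(a) = C1*exp(sqrt(3)*exp(-a))


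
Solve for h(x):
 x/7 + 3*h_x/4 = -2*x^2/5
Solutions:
 h(x) = C1 - 8*x^3/45 - 2*x^2/21


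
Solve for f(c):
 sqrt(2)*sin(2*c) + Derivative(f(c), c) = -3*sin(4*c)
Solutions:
 f(c) = C1 + sqrt(2)*cos(2*c)/2 + 3*cos(4*c)/4


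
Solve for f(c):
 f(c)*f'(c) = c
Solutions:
 f(c) = -sqrt(C1 + c^2)
 f(c) = sqrt(C1 + c^2)


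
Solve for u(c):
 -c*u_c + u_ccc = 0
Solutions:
 u(c) = C1 + Integral(C2*airyai(c) + C3*airybi(c), c)


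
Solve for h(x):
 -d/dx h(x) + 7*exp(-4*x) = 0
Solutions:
 h(x) = C1 - 7*exp(-4*x)/4


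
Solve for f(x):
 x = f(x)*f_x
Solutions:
 f(x) = -sqrt(C1 + x^2)
 f(x) = sqrt(C1 + x^2)


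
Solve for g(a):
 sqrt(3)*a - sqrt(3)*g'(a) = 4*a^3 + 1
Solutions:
 g(a) = C1 - sqrt(3)*a^4/3 + a^2/2 - sqrt(3)*a/3


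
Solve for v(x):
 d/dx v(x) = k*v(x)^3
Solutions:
 v(x) = -sqrt(2)*sqrt(-1/(C1 + k*x))/2
 v(x) = sqrt(2)*sqrt(-1/(C1 + k*x))/2


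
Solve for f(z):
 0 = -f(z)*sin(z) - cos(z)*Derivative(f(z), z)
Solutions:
 f(z) = C1*cos(z)


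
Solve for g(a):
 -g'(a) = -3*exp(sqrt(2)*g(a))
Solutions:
 g(a) = sqrt(2)*(2*log(-1/(C1 + 3*a)) - log(2))/4


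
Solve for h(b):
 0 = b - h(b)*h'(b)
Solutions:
 h(b) = -sqrt(C1 + b^2)
 h(b) = sqrt(C1 + b^2)


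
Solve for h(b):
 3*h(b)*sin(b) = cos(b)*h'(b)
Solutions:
 h(b) = C1/cos(b)^3


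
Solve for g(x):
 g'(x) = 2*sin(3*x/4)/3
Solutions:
 g(x) = C1 - 8*cos(3*x/4)/9


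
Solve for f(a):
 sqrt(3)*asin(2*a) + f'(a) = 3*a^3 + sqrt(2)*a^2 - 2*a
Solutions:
 f(a) = C1 + 3*a^4/4 + sqrt(2)*a^3/3 - a^2 - sqrt(3)*(a*asin(2*a) + sqrt(1 - 4*a^2)/2)


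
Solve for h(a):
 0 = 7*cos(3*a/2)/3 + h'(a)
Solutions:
 h(a) = C1 - 14*sin(3*a/2)/9


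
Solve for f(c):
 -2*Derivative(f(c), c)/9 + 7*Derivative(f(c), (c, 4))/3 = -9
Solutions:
 f(c) = C1 + C4*exp(2^(1/3)*21^(2/3)*c/21) + 81*c/2 + (C2*sin(2^(1/3)*3^(1/6)*7^(2/3)*c/14) + C3*cos(2^(1/3)*3^(1/6)*7^(2/3)*c/14))*exp(-2^(1/3)*21^(2/3)*c/42)


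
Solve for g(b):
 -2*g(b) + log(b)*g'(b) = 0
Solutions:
 g(b) = C1*exp(2*li(b))


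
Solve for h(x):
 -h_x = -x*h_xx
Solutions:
 h(x) = C1 + C2*x^2


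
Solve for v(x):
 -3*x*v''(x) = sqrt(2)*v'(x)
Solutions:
 v(x) = C1 + C2*x^(1 - sqrt(2)/3)


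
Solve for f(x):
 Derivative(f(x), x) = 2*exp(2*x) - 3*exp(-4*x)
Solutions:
 f(x) = C1 + exp(2*x) + 3*exp(-4*x)/4


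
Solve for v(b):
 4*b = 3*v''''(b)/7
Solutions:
 v(b) = C1 + C2*b + C3*b^2 + C4*b^3 + 7*b^5/90


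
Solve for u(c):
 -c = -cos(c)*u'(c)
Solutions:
 u(c) = C1 + Integral(c/cos(c), c)


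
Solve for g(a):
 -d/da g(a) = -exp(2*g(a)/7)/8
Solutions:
 g(a) = 7*log(-sqrt(-1/(C1 + a))) + 7*log(2) + 7*log(7)/2
 g(a) = 7*log(-1/(C1 + a))/2 + 7*log(2) + 7*log(7)/2


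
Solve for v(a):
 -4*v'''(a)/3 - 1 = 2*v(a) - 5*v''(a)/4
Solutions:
 v(a) = C1*exp(a*(25/(32*sqrt(8466) + 2947)^(1/3) + 10 + (32*sqrt(8466) + 2947)^(1/3))/32)*sin(sqrt(3)*a*(-(32*sqrt(8466) + 2947)^(1/3) + 25/(32*sqrt(8466) + 2947)^(1/3))/32) + C2*exp(a*(25/(32*sqrt(8466) + 2947)^(1/3) + 10 + (32*sqrt(8466) + 2947)^(1/3))/32)*cos(sqrt(3)*a*(-(32*sqrt(8466) + 2947)^(1/3) + 25/(32*sqrt(8466) + 2947)^(1/3))/32) + C3*exp(a*(-(32*sqrt(8466) + 2947)^(1/3) - 25/(32*sqrt(8466) + 2947)^(1/3) + 5)/16) - 1/2


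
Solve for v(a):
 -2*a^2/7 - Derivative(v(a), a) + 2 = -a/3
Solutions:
 v(a) = C1 - 2*a^3/21 + a^2/6 + 2*a


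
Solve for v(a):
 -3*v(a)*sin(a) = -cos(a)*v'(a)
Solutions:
 v(a) = C1/cos(a)^3


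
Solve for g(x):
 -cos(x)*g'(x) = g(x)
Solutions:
 g(x) = C1*sqrt(sin(x) - 1)/sqrt(sin(x) + 1)


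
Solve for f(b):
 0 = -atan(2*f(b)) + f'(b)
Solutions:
 Integral(1/atan(2*_y), (_y, f(b))) = C1 + b


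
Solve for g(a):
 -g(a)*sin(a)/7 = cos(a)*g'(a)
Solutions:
 g(a) = C1*cos(a)^(1/7)


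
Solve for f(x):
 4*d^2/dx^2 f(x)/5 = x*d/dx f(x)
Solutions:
 f(x) = C1 + C2*erfi(sqrt(10)*x/4)


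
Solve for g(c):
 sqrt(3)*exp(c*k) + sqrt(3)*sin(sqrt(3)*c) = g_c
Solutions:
 g(c) = C1 - cos(sqrt(3)*c) + sqrt(3)*exp(c*k)/k


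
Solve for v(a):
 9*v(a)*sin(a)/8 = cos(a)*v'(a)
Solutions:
 v(a) = C1/cos(a)^(9/8)


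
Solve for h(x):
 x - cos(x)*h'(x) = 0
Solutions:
 h(x) = C1 + Integral(x/cos(x), x)


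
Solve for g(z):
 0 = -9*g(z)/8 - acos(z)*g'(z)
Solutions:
 g(z) = C1*exp(-9*Integral(1/acos(z), z)/8)


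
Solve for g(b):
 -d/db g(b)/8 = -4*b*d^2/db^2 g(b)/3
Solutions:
 g(b) = C1 + C2*b^(35/32)


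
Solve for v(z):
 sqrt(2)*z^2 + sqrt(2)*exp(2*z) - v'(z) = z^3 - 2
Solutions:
 v(z) = C1 - z^4/4 + sqrt(2)*z^3/3 + 2*z + sqrt(2)*exp(2*z)/2


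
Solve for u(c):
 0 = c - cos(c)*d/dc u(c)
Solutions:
 u(c) = C1 + Integral(c/cos(c), c)


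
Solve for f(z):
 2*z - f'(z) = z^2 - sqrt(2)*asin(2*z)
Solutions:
 f(z) = C1 - z^3/3 + z^2 + sqrt(2)*(z*asin(2*z) + sqrt(1 - 4*z^2)/2)


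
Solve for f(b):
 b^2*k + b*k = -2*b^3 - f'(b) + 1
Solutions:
 f(b) = C1 - b^4/2 - b^3*k/3 - b^2*k/2 + b


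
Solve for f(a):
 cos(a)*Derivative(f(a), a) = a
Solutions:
 f(a) = C1 + Integral(a/cos(a), a)


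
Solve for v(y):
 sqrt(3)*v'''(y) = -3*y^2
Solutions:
 v(y) = C1 + C2*y + C3*y^2 - sqrt(3)*y^5/60


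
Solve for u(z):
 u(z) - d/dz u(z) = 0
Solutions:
 u(z) = C1*exp(z)


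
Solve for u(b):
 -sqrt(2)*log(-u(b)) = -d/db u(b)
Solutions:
 -li(-u(b)) = C1 + sqrt(2)*b


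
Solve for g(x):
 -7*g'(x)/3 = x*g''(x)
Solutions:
 g(x) = C1 + C2/x^(4/3)


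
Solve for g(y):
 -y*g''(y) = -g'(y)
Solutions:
 g(y) = C1 + C2*y^2


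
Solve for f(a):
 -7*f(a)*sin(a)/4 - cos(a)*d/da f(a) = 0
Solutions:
 f(a) = C1*cos(a)^(7/4)


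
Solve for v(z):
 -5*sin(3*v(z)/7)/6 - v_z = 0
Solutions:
 5*z/6 + 7*log(cos(3*v(z)/7) - 1)/6 - 7*log(cos(3*v(z)/7) + 1)/6 = C1


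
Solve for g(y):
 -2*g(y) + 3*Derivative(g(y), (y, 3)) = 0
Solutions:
 g(y) = C3*exp(2^(1/3)*3^(2/3)*y/3) + (C1*sin(2^(1/3)*3^(1/6)*y/2) + C2*cos(2^(1/3)*3^(1/6)*y/2))*exp(-2^(1/3)*3^(2/3)*y/6)


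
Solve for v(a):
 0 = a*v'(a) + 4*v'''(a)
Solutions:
 v(a) = C1 + Integral(C2*airyai(-2^(1/3)*a/2) + C3*airybi(-2^(1/3)*a/2), a)


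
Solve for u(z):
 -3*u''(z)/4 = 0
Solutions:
 u(z) = C1 + C2*z


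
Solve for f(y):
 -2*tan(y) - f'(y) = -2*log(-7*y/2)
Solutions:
 f(y) = C1 + 2*y*log(-y) - 2*y - 2*y*log(2) + 2*y*log(7) + 2*log(cos(y))


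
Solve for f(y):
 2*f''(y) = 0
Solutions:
 f(y) = C1 + C2*y


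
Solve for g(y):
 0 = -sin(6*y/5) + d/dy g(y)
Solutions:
 g(y) = C1 - 5*cos(6*y/5)/6


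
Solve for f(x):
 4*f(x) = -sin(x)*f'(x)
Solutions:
 f(x) = C1*(cos(x)^2 + 2*cos(x) + 1)/(cos(x)^2 - 2*cos(x) + 1)


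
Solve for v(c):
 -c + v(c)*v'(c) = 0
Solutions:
 v(c) = -sqrt(C1 + c^2)
 v(c) = sqrt(C1 + c^2)


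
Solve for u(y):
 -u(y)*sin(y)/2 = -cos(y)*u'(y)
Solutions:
 u(y) = C1/sqrt(cos(y))


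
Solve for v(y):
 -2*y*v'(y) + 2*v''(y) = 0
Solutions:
 v(y) = C1 + C2*erfi(sqrt(2)*y/2)


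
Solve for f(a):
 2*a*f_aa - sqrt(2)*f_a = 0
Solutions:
 f(a) = C1 + C2*a^(sqrt(2)/2 + 1)


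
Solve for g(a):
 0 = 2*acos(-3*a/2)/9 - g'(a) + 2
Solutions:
 g(a) = C1 + 2*a*acos(-3*a/2)/9 + 2*a + 2*sqrt(4 - 9*a^2)/27


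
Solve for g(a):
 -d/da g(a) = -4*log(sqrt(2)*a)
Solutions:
 g(a) = C1 + 4*a*log(a) - 4*a + a*log(4)


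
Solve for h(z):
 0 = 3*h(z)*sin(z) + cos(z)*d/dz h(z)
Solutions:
 h(z) = C1*cos(z)^3


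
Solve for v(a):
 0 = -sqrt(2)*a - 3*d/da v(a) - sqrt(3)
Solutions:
 v(a) = C1 - sqrt(2)*a^2/6 - sqrt(3)*a/3


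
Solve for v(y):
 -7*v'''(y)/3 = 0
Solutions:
 v(y) = C1 + C2*y + C3*y^2


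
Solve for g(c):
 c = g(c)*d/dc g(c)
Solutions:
 g(c) = -sqrt(C1 + c^2)
 g(c) = sqrt(C1 + c^2)


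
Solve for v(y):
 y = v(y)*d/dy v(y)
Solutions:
 v(y) = -sqrt(C1 + y^2)
 v(y) = sqrt(C1 + y^2)


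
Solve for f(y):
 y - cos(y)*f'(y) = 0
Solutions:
 f(y) = C1 + Integral(y/cos(y), y)


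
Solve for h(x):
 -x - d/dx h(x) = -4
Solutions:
 h(x) = C1 - x^2/2 + 4*x


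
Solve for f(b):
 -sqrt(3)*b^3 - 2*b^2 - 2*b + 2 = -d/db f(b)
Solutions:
 f(b) = C1 + sqrt(3)*b^4/4 + 2*b^3/3 + b^2 - 2*b


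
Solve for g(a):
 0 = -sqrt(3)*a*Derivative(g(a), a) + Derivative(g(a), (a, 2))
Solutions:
 g(a) = C1 + C2*erfi(sqrt(2)*3^(1/4)*a/2)


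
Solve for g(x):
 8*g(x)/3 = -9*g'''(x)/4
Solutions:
 g(x) = C3*exp(-2*2^(2/3)*x/3) + (C1*sin(2^(2/3)*sqrt(3)*x/3) + C2*cos(2^(2/3)*sqrt(3)*x/3))*exp(2^(2/3)*x/3)


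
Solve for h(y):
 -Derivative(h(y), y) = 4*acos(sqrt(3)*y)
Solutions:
 h(y) = C1 - 4*y*acos(sqrt(3)*y) + 4*sqrt(3)*sqrt(1 - 3*y^2)/3


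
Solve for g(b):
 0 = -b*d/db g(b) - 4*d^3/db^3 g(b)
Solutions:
 g(b) = C1 + Integral(C2*airyai(-2^(1/3)*b/2) + C3*airybi(-2^(1/3)*b/2), b)


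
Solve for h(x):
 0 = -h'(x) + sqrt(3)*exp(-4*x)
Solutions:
 h(x) = C1 - sqrt(3)*exp(-4*x)/4


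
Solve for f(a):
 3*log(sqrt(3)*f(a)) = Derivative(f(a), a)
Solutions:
 -2*Integral(1/(2*log(_y) + log(3)), (_y, f(a)))/3 = C1 - a


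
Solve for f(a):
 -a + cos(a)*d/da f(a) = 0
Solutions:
 f(a) = C1 + Integral(a/cos(a), a)


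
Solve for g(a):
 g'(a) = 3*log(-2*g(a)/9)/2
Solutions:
 -2*Integral(1/(log(-_y) - 2*log(3) + log(2)), (_y, g(a)))/3 = C1 - a


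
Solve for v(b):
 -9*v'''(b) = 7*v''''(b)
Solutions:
 v(b) = C1 + C2*b + C3*b^2 + C4*exp(-9*b/7)


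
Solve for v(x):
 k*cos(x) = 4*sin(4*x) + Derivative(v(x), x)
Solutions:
 v(x) = C1 + k*sin(x) + cos(4*x)


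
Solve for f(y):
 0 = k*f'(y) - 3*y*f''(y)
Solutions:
 f(y) = C1 + y^(re(k)/3 + 1)*(C2*sin(log(y)*Abs(im(k))/3) + C3*cos(log(y)*im(k)/3))


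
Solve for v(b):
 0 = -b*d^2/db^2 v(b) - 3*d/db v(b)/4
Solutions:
 v(b) = C1 + C2*b^(1/4)


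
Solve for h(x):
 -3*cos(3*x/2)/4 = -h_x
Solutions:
 h(x) = C1 + sin(3*x/2)/2


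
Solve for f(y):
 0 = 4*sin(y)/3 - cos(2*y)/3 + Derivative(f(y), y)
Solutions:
 f(y) = C1 + sin(2*y)/6 + 4*cos(y)/3


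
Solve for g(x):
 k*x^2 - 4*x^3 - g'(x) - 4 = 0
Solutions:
 g(x) = C1 + k*x^3/3 - x^4 - 4*x


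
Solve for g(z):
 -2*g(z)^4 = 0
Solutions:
 g(z) = 0


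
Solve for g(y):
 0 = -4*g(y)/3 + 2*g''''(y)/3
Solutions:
 g(y) = C1*exp(-2^(1/4)*y) + C2*exp(2^(1/4)*y) + C3*sin(2^(1/4)*y) + C4*cos(2^(1/4)*y)


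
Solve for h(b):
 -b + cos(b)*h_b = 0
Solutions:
 h(b) = C1 + Integral(b/cos(b), b)


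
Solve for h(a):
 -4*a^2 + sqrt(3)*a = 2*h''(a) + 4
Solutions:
 h(a) = C1 + C2*a - a^4/6 + sqrt(3)*a^3/12 - a^2


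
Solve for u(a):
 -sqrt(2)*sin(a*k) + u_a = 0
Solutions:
 u(a) = C1 - sqrt(2)*cos(a*k)/k


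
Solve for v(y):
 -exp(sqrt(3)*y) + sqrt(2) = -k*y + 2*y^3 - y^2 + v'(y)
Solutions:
 v(y) = C1 + k*y^2/2 - y^4/2 + y^3/3 + sqrt(2)*y - sqrt(3)*exp(sqrt(3)*y)/3


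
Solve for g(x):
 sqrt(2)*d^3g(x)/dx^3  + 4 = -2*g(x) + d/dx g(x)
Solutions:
 g(x) = C1*exp(3^(1/3)*x*(2^(5/6)*3^(1/3)/(sqrt(3)*sqrt(54 - sqrt(2)) + 9*sqrt(2))^(1/3) + 2^(2/3)*(sqrt(3)*sqrt(54 - sqrt(2)) + 9*sqrt(2))^(1/3))/12)*sin(3^(1/6)*x*(-3*2^(5/6)/(sqrt(3)*sqrt(54 - sqrt(2)) + 9*sqrt(2))^(1/3) + 6^(2/3)*(sqrt(3)*sqrt(54 - sqrt(2)) + 9*sqrt(2))^(1/3))/12) + C2*exp(3^(1/3)*x*(2^(5/6)*3^(1/3)/(sqrt(3)*sqrt(54 - sqrt(2)) + 9*sqrt(2))^(1/3) + 2^(2/3)*(sqrt(3)*sqrt(54 - sqrt(2)) + 9*sqrt(2))^(1/3))/12)*cos(3^(1/6)*x*(-3*2^(5/6)/(sqrt(3)*sqrt(54 - sqrt(2)) + 9*sqrt(2))^(1/3) + 6^(2/3)*(sqrt(3)*sqrt(54 - sqrt(2)) + 9*sqrt(2))^(1/3))/12) + C3*exp(-3^(1/3)*x*(2^(5/6)*3^(1/3)/(sqrt(3)*sqrt(54 - sqrt(2)) + 9*sqrt(2))^(1/3) + 2^(2/3)*(sqrt(3)*sqrt(54 - sqrt(2)) + 9*sqrt(2))^(1/3))/6) - 2
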